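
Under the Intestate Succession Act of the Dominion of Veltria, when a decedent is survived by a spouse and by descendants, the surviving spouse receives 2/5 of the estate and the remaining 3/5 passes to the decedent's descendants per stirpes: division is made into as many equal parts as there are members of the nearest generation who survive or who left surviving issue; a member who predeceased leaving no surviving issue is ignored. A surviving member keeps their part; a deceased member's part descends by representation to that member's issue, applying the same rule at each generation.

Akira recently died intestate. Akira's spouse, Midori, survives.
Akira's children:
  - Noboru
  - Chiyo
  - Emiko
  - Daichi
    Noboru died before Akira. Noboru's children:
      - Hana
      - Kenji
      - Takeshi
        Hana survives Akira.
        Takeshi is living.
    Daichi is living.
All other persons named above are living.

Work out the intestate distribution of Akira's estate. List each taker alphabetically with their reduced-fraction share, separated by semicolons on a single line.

Midori, as surviving spouse, takes 2/5.
The remaining 3/5 passes to Akira's descendants per stirpes.
The 3/5 is divided into 4 equal shares of 3/20 among Noboru, Chiyo, Emiko, Daichi.
Noboru predeceased; the 3/20 allotted to Noboru's branch passes to Noboru's issue by representation.
The 3/20 is divided into 3 equal shares of 1/20 among Hana, Kenji, Takeshi.
Hana is living and takes 1/20.
Kenji is living and takes 1/20.
Takeshi is living and takes 1/20.
Chiyo is living and takes 3/20.
Emiko is living and takes 3/20.
Daichi is living and takes 3/20.

Chiyo 3/20; Daichi 3/20; Emiko 3/20; Hana 1/20; Kenji 1/20; Midori 2/5; Takeshi 1/20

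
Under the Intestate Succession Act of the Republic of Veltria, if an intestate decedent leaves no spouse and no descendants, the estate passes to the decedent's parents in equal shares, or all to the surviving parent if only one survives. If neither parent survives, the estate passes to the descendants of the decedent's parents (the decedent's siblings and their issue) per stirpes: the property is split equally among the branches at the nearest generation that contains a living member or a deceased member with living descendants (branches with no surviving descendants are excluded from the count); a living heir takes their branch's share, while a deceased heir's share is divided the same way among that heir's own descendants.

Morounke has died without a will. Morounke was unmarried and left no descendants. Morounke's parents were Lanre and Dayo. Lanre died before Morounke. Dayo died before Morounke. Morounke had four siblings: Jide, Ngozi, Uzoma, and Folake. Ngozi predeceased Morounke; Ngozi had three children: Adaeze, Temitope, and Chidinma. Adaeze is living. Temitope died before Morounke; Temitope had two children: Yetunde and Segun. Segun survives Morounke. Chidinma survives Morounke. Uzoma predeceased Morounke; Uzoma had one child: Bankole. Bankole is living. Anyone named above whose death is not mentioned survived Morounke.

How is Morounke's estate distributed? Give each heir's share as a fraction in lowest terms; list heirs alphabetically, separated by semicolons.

Adaeze 1/12; Bankole 1/4; Chidinma 1/12; Folake 1/4; Jide 1/4; Segun 1/24; Yetunde 1/24

Neither parent survives and there are no descendants, so the estate passes to Morounke's siblings and their issue per stirpes.
The estate is divided into 4 equal shares of 1/4 among Jide, Ngozi, Uzoma, Folake.
Jide is living and takes 1/4.
Ngozi predeceased; the 1/4 allotted to Ngozi's branch passes to Ngozi's issue by representation.
The 1/4 is divided into 3 equal shares of 1/12 among Adaeze, Temitope, Chidinma.
Adaeze is living and takes 1/12.
Temitope predeceased; the 1/12 allotted to Temitope's branch passes to Temitope's issue by representation.
The 1/12 is divided into 2 equal shares of 1/24 among Yetunde, Segun.
Yetunde is living and takes 1/24.
Segun is living and takes 1/24.
Chidinma is living and takes 1/12.
Uzoma predeceased; the 1/4 allotted to Uzoma's branch passes to Uzoma's issue by representation.
Bankole is the sole taker at this level and receives the full 1/4.
Folake is living and takes 1/4.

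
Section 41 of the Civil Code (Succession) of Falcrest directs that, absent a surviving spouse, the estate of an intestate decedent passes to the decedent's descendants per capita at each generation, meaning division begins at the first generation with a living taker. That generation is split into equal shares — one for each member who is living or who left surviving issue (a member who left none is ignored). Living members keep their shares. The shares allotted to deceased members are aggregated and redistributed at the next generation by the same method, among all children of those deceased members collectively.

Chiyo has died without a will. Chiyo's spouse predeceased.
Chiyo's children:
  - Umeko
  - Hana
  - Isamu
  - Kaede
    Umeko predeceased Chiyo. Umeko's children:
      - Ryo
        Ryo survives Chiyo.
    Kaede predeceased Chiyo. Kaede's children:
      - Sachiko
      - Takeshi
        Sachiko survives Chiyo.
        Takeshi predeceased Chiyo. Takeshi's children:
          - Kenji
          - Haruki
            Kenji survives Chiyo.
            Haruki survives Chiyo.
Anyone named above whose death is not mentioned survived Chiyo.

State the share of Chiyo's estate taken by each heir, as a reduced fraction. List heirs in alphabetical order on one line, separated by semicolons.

Hana 1/4; Haruki 1/12; Isamu 1/4; Kenji 1/12; Ryo 1/6; Sachiko 1/6

There is no surviving spouse, so the entire estate passes to Chiyo's descendants per capita at each generation.
At generation 1 (Umeko, Hana, Isamu, Kaede) there are 4 shares of (1)/4 = 1/4 each.
Living: Hana and Isamu — each takes 1/4.
Deceased: Umeko and Kaede. Their combined 1/2 is pooled and carried to generation 2.
At generation 2 (Ryo, Sachiko, Takeshi) there are 3 shares of (1/2)/3 = 1/6 each.
Living: Ryo and Sachiko — each takes 1/6.
Deceased: Takeshi. That 1/6 share is carried to generation 3.
At generation 3 (Kenji, Haruki) there are 2 shares of (1/6)/2 = 1/12 each.
Living: Kenji and Haruki — each takes 1/12.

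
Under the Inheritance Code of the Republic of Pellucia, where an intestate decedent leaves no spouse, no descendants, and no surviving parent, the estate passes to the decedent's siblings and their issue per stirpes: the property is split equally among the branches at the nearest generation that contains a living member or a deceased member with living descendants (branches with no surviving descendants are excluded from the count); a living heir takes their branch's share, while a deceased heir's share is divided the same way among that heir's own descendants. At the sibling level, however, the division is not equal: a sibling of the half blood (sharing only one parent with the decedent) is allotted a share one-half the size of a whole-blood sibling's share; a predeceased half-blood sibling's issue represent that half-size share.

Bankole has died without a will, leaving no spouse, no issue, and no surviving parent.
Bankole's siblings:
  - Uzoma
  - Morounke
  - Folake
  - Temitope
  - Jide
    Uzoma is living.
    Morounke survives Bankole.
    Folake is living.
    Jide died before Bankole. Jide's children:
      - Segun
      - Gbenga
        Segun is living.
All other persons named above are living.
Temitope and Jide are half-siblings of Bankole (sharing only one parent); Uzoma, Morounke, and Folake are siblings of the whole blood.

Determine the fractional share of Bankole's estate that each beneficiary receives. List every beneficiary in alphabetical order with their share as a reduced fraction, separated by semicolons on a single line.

Folake 1/4; Gbenga 1/16; Morounke 1/4; Segun 1/16; Temitope 1/8; Uzoma 1/4

No spouse, descendants, or parent survives, so the estate passes to Bankole's siblings per stirpes.
Half-blood siblings count for one-half the weight of whole-blood siblings at the initial division.
Dividing 1 in proportion to weights (total weight 4): Uzoma (weight 1) → 1/4; Morounke (weight 1) → 1/4; Folake (weight 1) → 1/4; Temitope (weight 1/2) → 1/8; Jide (weight 1/2) → 1/8.
Uzoma is living and takes 1/4.
Morounke is living and takes 1/4.
Folake is living and takes 1/4.
Temitope is living and takes 1/8.
Jide predeceased; the 1/8 allotted to Jide's branch passes to Jide's issue by representation.
The 1/8 is divided into 2 equal shares of 1/16 among Segun, Gbenga.
Segun is living and takes 1/16.
Gbenga is living and takes 1/16.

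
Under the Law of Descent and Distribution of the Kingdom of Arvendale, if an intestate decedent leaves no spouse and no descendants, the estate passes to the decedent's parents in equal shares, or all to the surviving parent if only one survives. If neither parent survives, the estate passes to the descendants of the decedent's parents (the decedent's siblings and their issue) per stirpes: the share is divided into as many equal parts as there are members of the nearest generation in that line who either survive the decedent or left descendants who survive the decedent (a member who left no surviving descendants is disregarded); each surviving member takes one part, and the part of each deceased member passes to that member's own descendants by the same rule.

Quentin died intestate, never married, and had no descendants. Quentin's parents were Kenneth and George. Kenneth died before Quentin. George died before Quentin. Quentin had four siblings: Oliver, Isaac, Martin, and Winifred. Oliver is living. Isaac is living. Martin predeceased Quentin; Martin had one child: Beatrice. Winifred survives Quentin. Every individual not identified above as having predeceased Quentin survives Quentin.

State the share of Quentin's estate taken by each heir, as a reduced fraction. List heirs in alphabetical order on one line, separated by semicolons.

Neither parent survives and there are no descendants, so the estate passes to Quentin's siblings and their issue per stirpes.
The estate is divided into 4 equal shares of 1/4 among Oliver, Isaac, Martin, Winifred.
Oliver is living and takes 1/4.
Isaac is living and takes 1/4.
Martin predeceased; the 1/4 allotted to Martin's branch passes to Martin's issue by representation.
Beatrice is the sole taker at this level and receives the full 1/4.
Winifred is living and takes 1/4.

Beatrice 1/4; Isaac 1/4; Oliver 1/4; Winifred 1/4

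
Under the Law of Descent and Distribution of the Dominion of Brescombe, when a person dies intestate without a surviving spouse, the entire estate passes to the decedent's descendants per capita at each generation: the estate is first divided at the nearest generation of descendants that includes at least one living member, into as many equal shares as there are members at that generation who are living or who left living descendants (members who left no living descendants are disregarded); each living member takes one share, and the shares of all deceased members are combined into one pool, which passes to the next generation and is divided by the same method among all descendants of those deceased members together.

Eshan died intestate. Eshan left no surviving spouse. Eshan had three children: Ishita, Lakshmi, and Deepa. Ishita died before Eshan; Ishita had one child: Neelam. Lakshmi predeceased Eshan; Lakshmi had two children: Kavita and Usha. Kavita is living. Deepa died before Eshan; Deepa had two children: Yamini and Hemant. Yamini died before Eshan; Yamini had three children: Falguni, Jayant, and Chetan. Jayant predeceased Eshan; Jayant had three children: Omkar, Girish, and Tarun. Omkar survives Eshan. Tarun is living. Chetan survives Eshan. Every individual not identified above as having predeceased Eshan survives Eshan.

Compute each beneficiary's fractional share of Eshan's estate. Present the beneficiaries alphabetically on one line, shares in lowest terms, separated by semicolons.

Chetan 1/15; Falguni 1/15; Girish 1/45; Hemant 1/5; Kavita 1/5; Neelam 1/5; Omkar 1/45; Tarun 1/45; Usha 1/5

There is no surviving spouse, so the entire estate passes to Eshan's descendants per capita at each generation.
No one at generation 1 (Ishita, Lakshmi, Deepa) is living; moving to the next generation.
At generation 2 (Neelam, Kavita, Usha, Yamini, Hemant) there are 5 shares of (1)/5 = 1/5 each.
Living: Neelam, Kavita, Usha, and Hemant — each takes 1/5.
Deceased: Yamini. That 1/5 share is carried to generation 3.
At generation 3 (Falguni, Jayant, Chetan) there are 3 shares of (1/5)/3 = 1/15 each.
Living: Falguni and Chetan — each takes 1/15.
Deceased: Jayant. That 1/15 share is carried to generation 4.
At generation 4 (Omkar, Girish, Tarun) there are 3 shares of (1/15)/3 = 1/45 each.
Living: Omkar, Girish, and Tarun — each takes 1/45.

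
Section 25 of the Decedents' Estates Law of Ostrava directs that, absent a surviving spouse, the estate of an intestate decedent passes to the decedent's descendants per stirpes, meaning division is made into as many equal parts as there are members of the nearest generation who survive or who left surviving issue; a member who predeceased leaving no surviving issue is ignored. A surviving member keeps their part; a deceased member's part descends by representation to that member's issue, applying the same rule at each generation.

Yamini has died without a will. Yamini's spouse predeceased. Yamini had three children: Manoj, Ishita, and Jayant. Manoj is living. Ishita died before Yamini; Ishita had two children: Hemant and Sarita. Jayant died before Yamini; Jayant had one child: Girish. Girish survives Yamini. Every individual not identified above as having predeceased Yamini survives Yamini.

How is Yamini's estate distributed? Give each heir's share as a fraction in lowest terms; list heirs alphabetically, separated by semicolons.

Girish 1/3; Hemant 1/6; Manoj 1/3; Sarita 1/6

There is no surviving spouse, so the entire estate passes to Yamini's descendants per stirpes.
The estate is divided into 3 equal shares of 1/3 among Manoj, Ishita, Jayant.
Manoj is living and takes 1/3.
Ishita predeceased; the 1/3 allotted to Ishita's branch passes to Ishita's issue by representation.
The 1/3 is divided into 2 equal shares of 1/6 among Hemant, Sarita.
Hemant is living and takes 1/6.
Sarita is living and takes 1/6.
Jayant predeceased; the 1/3 allotted to Jayant's branch passes to Jayant's issue by representation.
Girish is the sole taker at this level and receives the full 1/3.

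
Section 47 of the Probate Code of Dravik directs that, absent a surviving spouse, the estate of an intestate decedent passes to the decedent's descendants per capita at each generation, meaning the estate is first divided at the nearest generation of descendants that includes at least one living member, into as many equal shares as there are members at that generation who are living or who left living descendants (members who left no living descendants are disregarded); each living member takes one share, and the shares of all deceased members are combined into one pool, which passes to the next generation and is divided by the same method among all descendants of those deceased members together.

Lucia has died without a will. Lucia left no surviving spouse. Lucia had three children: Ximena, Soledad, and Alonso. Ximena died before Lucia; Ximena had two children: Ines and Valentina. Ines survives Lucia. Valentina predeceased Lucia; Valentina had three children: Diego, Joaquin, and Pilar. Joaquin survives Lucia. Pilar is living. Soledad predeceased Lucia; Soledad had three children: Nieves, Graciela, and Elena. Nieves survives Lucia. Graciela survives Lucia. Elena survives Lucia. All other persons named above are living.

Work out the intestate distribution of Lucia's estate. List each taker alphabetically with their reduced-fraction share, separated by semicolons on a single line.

There is no surviving spouse, so the entire estate passes to Lucia's descendants per capita at each generation.
At generation 1 (Ximena, Soledad, Alonso) there are 3 shares of (1)/3 = 1/3 each.
Living: Alonso — each takes 1/3.
Deceased: Ximena and Soledad. Their combined 2/3 is pooled and carried to generation 2.
At generation 2 (Ines, Valentina, Nieves, Graciela, Elena) there are 5 shares of (2/3)/5 = 2/15 each.
Living: Ines, Nieves, Graciela, and Elena — each takes 2/15.
Deceased: Valentina. That 2/15 share is carried to generation 3.
At generation 3 (Diego, Joaquin, Pilar) there are 3 shares of (2/15)/3 = 2/45 each.
Living: Diego, Joaquin, and Pilar — each takes 2/45.

Alonso 1/3; Diego 2/45; Elena 2/15; Graciela 2/15; Ines 2/15; Joaquin 2/45; Nieves 2/15; Pilar 2/45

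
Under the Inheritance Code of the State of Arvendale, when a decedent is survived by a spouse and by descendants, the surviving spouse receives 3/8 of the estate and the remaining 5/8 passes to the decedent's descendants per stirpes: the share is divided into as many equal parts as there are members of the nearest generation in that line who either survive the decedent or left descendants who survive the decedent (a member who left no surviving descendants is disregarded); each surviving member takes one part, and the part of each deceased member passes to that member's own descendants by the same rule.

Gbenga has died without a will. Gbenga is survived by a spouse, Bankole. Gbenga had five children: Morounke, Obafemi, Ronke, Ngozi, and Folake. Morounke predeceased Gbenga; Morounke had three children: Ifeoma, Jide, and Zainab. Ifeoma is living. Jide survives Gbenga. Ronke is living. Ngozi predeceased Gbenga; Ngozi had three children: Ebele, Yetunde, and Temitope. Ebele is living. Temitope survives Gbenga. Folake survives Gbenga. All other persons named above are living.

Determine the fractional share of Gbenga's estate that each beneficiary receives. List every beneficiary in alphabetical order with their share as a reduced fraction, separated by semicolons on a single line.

Bankole 3/8; Ebele 1/24; Folake 1/8; Ifeoma 1/24; Jide 1/24; Obafemi 1/8; Ronke 1/8; Temitope 1/24; Yetunde 1/24; Zainab 1/24

Bankole, as surviving spouse, takes 3/8.
The remaining 5/8 passes to Gbenga's descendants per stirpes.
The 5/8 is divided into 5 equal shares of 1/8 among Morounke, Obafemi, Ronke, Ngozi, Folake.
Morounke predeceased; the 1/8 allotted to Morounke's branch passes to Morounke's issue by representation.
The 1/8 is divided into 3 equal shares of 1/24 among Ifeoma, Jide, Zainab.
Ifeoma is living and takes 1/24.
Jide is living and takes 1/24.
Zainab is living and takes 1/24.
Obafemi is living and takes 1/8.
Ronke is living and takes 1/8.
Ngozi predeceased; the 1/8 allotted to Ngozi's branch passes to Ngozi's issue by representation.
The 1/8 is divided into 3 equal shares of 1/24 among Ebele, Yetunde, Temitope.
Ebele is living and takes 1/24.
Yetunde is living and takes 1/24.
Temitope is living and takes 1/24.
Folake is living and takes 1/8.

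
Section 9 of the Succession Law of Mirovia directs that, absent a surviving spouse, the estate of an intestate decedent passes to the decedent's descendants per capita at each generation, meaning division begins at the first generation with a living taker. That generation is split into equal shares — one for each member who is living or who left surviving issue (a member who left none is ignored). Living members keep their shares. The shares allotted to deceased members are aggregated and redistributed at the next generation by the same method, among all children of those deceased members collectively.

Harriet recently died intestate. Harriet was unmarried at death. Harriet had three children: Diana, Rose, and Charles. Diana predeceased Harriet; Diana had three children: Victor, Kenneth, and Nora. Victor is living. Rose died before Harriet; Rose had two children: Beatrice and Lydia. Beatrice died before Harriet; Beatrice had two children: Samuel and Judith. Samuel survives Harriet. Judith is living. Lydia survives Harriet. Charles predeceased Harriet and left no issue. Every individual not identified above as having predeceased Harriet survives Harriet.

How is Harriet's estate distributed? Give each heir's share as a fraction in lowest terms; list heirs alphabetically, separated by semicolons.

There is no surviving spouse, so the entire estate passes to Harriet's descendants per capita at each generation.
No one at generation 1 (Diana, Rose) is living; moving to the next generation.
At generation 2 (Victor, Kenneth, Nora, Beatrice, Lydia) there are 5 shares of (1)/5 = 1/5 each.
Living: Victor, Kenneth, Nora, and Lydia — each takes 1/5.
Deceased: Beatrice. That 1/5 share is carried to generation 3.
At generation 3 (Samuel, Judith) there are 2 shares of (1/5)/2 = 1/10 each.
Living: Samuel and Judith — each takes 1/10.

Judith 1/10; Kenneth 1/5; Lydia 1/5; Nora 1/5; Samuel 1/10; Victor 1/5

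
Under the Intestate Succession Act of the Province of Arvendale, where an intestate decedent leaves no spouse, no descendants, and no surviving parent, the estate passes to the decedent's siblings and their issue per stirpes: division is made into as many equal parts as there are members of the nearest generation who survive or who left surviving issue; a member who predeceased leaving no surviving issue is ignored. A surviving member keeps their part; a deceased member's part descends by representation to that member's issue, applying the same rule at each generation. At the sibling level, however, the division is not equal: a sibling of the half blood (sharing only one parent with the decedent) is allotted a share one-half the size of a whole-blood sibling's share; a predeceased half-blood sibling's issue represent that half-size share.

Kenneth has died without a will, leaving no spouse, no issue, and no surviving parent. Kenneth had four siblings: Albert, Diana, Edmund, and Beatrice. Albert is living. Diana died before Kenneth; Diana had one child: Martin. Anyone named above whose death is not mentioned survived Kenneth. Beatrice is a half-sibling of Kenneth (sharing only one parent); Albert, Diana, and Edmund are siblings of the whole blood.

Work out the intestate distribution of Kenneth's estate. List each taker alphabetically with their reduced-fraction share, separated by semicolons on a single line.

No spouse, descendants, or parent survives, so the estate passes to Kenneth's siblings per stirpes.
Half-blood siblings count for one-half the weight of whole-blood siblings at the initial division.
Dividing 1 in proportion to weights (total weight 7/2): Albert (weight 1) → 2/7; Diana (weight 1) → 2/7; Edmund (weight 1) → 2/7; Beatrice (weight 1/2) → 1/7.
Albert is living and takes 2/7.
Diana predeceased; the 2/7 allotted to Diana's branch passes to Diana's issue by representation.
Martin is the sole taker at this level and receives the full 2/7.
Edmund is living and takes 2/7.
Beatrice is living and takes 1/7.

Albert 2/7; Beatrice 1/7; Edmund 2/7; Martin 2/7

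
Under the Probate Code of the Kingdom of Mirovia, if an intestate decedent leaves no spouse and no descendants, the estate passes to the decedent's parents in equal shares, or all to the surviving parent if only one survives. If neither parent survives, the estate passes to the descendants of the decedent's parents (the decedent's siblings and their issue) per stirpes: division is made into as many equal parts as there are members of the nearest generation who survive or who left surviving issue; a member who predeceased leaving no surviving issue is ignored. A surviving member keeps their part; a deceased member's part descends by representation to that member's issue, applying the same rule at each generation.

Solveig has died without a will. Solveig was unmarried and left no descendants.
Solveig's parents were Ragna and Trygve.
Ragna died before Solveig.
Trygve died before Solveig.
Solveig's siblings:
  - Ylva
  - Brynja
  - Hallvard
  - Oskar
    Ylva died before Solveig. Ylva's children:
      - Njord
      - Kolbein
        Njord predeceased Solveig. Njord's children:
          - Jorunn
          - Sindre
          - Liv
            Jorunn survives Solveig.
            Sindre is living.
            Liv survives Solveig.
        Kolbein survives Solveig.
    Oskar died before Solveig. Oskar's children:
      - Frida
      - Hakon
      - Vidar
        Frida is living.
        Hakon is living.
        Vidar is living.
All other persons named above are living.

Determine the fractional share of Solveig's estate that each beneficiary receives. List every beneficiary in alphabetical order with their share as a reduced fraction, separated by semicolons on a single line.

Brynja 1/4; Frida 1/12; Hakon 1/12; Hallvard 1/4; Jorunn 1/24; Kolbein 1/8; Liv 1/24; Sindre 1/24; Vidar 1/12

Neither parent survives and there are no descendants, so the estate passes to Solveig's siblings and their issue per stirpes.
The estate is divided into 4 equal shares of 1/4 among Ylva, Brynja, Hallvard, Oskar.
Ylva predeceased; the 1/4 allotted to Ylva's branch passes to Ylva's issue by representation.
The 1/4 is divided into 2 equal shares of 1/8 among Njord, Kolbein.
Njord predeceased; the 1/8 allotted to Njord's branch passes to Njord's issue by representation.
The 1/8 is divided into 3 equal shares of 1/24 among Jorunn, Sindre, Liv.
Jorunn is living and takes 1/24.
Sindre is living and takes 1/24.
Liv is living and takes 1/24.
Kolbein is living and takes 1/8.
Brynja is living and takes 1/4.
Hallvard is living and takes 1/4.
Oskar predeceased; the 1/4 allotted to Oskar's branch passes to Oskar's issue by representation.
The 1/4 is divided into 3 equal shares of 1/12 among Frida, Hakon, Vidar.
Frida is living and takes 1/12.
Hakon is living and takes 1/12.
Vidar is living and takes 1/12.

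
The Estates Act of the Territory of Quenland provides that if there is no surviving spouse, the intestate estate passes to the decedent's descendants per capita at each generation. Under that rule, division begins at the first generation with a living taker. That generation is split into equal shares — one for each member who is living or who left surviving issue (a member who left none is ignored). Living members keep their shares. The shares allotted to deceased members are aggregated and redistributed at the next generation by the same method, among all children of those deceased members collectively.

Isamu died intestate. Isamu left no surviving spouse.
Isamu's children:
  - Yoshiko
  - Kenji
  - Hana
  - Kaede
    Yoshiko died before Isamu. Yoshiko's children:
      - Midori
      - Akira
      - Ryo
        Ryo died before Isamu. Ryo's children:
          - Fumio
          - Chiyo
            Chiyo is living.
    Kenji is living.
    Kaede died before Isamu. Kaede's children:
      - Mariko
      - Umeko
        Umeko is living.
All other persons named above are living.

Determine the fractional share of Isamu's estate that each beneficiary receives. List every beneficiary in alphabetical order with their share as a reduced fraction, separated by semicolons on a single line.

Akira 1/10; Chiyo 1/20; Fumio 1/20; Hana 1/4; Kenji 1/4; Mariko 1/10; Midori 1/10; Umeko 1/10

There is no surviving spouse, so the entire estate passes to Isamu's descendants per capita at each generation.
At generation 1 (Yoshiko, Kenji, Hana, Kaede) there are 4 shares of (1)/4 = 1/4 each.
Living: Kenji and Hana — each takes 1/4.
Deceased: Yoshiko and Kaede. Their combined 1/2 is pooled and carried to generation 2.
At generation 2 (Midori, Akira, Ryo, Mariko, Umeko) there are 5 shares of (1/2)/5 = 1/10 each.
Living: Midori, Akira, Mariko, and Umeko — each takes 1/10.
Deceased: Ryo. That 1/10 share is carried to generation 3.
At generation 3 (Fumio, Chiyo) there are 2 shares of (1/10)/2 = 1/20 each.
Living: Fumio and Chiyo — each takes 1/20.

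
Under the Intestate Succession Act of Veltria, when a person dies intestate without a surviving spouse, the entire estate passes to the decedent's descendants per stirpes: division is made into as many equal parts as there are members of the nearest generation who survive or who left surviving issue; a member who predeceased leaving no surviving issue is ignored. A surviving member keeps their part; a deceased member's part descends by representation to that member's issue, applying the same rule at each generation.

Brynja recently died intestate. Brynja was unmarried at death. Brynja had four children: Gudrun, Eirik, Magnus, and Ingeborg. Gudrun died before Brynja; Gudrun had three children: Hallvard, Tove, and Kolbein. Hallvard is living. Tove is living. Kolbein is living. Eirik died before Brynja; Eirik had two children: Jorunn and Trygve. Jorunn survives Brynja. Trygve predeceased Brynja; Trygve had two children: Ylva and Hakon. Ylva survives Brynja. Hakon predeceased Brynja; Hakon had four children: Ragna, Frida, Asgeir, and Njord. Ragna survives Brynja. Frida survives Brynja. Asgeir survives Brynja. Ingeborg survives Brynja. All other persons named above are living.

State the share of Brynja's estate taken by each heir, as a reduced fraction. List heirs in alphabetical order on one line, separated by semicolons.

Asgeir 1/64; Frida 1/64; Hallvard 1/12; Ingeborg 1/4; Jorunn 1/8; Kolbein 1/12; Magnus 1/4; Njord 1/64; Ragna 1/64; Tove 1/12; Ylva 1/16

There is no surviving spouse, so the entire estate passes to Brynja's descendants per stirpes.
The estate is divided into 4 equal shares of 1/4 among Gudrun, Eirik, Magnus, Ingeborg.
Gudrun predeceased; the 1/4 allotted to Gudrun's branch passes to Gudrun's issue by representation.
The 1/4 is divided into 3 equal shares of 1/12 among Hallvard, Tove, Kolbein.
Hallvard is living and takes 1/12.
Tove is living and takes 1/12.
Kolbein is living and takes 1/12.
Eirik predeceased; the 1/4 allotted to Eirik's branch passes to Eirik's issue by representation.
The 1/4 is divided into 2 equal shares of 1/8 among Jorunn, Trygve.
Jorunn is living and takes 1/8.
Trygve predeceased; the 1/8 allotted to Trygve's branch passes to Trygve's issue by representation.
The 1/8 is divided into 2 equal shares of 1/16 among Ylva, Hakon.
Ylva is living and takes 1/16.
Hakon predeceased; the 1/16 allotted to Hakon's branch passes to Hakon's issue by representation.
The 1/16 is divided into 4 equal shares of 1/64 among Ragna, Frida, Asgeir, Njord.
Ragna is living and takes 1/64.
Frida is living and takes 1/64.
Asgeir is living and takes 1/64.
Njord is living and takes 1/64.
Magnus is living and takes 1/4.
Ingeborg is living and takes 1/4.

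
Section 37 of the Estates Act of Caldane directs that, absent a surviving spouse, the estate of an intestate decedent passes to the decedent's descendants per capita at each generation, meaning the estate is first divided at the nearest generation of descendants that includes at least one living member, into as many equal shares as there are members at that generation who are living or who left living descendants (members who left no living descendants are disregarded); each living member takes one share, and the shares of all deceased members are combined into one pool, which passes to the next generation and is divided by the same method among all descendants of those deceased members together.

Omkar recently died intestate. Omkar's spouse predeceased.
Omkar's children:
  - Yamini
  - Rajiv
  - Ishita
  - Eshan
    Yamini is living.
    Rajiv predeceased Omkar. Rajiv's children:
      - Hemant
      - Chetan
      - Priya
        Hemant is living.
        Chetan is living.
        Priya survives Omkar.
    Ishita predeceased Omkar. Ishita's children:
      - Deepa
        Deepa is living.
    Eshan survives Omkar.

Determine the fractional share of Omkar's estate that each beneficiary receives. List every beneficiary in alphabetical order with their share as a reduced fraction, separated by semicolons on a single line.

Chetan 1/8; Deepa 1/8; Eshan 1/4; Hemant 1/8; Priya 1/8; Yamini 1/4

There is no surviving spouse, so the entire estate passes to Omkar's descendants per capita at each generation.
At generation 1 (Yamini, Rajiv, Ishita, Eshan) there are 4 shares of (1)/4 = 1/4 each.
Living: Yamini and Eshan — each takes 1/4.
Deceased: Rajiv and Ishita. Their combined 1/2 is pooled and carried to generation 2.
At generation 2 (Hemant, Chetan, Priya, Deepa) there are 4 shares of (1/2)/4 = 1/8 each.
Living: Hemant, Chetan, Priya, and Deepa — each takes 1/8.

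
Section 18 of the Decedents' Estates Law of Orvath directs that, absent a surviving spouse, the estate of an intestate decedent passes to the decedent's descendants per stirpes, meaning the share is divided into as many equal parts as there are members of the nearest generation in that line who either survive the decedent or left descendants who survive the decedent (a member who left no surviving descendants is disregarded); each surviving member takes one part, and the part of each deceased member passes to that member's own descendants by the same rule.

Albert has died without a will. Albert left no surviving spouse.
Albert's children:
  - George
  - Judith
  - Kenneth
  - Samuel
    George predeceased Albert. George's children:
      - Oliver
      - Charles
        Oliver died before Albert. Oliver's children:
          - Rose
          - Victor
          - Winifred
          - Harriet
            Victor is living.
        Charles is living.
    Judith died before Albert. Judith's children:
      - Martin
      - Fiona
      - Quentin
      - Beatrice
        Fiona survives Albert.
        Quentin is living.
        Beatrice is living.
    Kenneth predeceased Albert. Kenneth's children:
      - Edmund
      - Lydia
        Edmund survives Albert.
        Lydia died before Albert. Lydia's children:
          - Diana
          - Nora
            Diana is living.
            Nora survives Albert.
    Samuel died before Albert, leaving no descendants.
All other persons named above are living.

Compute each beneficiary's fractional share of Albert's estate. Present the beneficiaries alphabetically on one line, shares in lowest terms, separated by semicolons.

There is no surviving spouse, so the entire estate passes to Albert's descendants per stirpes.
Samuel left no surviving issue, so that branch lapses and is disregarded.
The estate is divided into 3 equal shares of 1/3 among George, Judith, Kenneth.
George predeceased; the 1/3 allotted to George's branch passes to George's issue by representation.
The 1/3 is divided into 2 equal shares of 1/6 among Oliver, Charles.
Oliver predeceased; the 1/6 allotted to Oliver's branch passes to Oliver's issue by representation.
The 1/6 is divided into 4 equal shares of 1/24 among Rose, Victor, Winifred, Harriet.
Rose is living and takes 1/24.
Victor is living and takes 1/24.
Winifred is living and takes 1/24.
Harriet is living and takes 1/24.
Charles is living and takes 1/6.
Judith predeceased; the 1/3 allotted to Judith's branch passes to Judith's issue by representation.
The 1/3 is divided into 4 equal shares of 1/12 among Martin, Fiona, Quentin, Beatrice.
Martin is living and takes 1/12.
Fiona is living and takes 1/12.
Quentin is living and takes 1/12.
Beatrice is living and takes 1/12.
Kenneth predeceased; the 1/3 allotted to Kenneth's branch passes to Kenneth's issue by representation.
The 1/3 is divided into 2 equal shares of 1/6 among Edmund, Lydia.
Edmund is living and takes 1/6.
Lydia predeceased; the 1/6 allotted to Lydia's branch passes to Lydia's issue by representation.
The 1/6 is divided into 2 equal shares of 1/12 among Diana, Nora.
Diana is living and takes 1/12.
Nora is living and takes 1/12.

Beatrice 1/12; Charles 1/6; Diana 1/12; Edmund 1/6; Fiona 1/12; Harriet 1/24; Martin 1/12; Nora 1/12; Quentin 1/12; Rose 1/24; Victor 1/24; Winifred 1/24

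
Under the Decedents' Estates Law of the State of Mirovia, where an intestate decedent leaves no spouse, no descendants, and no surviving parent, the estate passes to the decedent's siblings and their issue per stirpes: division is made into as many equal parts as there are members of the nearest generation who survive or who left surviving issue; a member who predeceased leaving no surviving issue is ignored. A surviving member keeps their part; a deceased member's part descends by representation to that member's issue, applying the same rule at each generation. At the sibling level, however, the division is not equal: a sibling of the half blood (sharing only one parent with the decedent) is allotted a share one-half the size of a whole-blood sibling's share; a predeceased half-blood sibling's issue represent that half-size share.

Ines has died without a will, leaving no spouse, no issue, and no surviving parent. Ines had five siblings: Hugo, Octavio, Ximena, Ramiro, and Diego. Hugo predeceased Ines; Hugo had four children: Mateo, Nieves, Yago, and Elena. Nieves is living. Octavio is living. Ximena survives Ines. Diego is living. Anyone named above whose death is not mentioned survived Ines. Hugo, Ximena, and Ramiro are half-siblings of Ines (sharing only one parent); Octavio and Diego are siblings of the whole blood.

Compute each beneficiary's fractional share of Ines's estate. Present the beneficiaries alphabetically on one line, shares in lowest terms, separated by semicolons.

No spouse, descendants, or parent survives, so the estate passes to Ines's siblings per stirpes.
Half-blood siblings count for one-half the weight of whole-blood siblings at the initial division.
Dividing 1 in proportion to weights (total weight 7/2): Hugo (weight 1/2) → 1/7; Octavio (weight 1) → 2/7; Ximena (weight 1/2) → 1/7; Ramiro (weight 1/2) → 1/7; Diego (weight 1) → 2/7.
Hugo predeceased; the 1/7 allotted to Hugo's branch passes to Hugo's issue by representation.
The 1/7 is divided into 4 equal shares of 1/28 among Mateo, Nieves, Yago, Elena.
Mateo is living and takes 1/28.
Nieves is living and takes 1/28.
Yago is living and takes 1/28.
Elena is living and takes 1/28.
Octavio is living and takes 2/7.
Ximena is living and takes 1/7.
Ramiro is living and takes 1/7.
Diego is living and takes 2/7.

Diego 2/7; Elena 1/28; Mateo 1/28; Nieves 1/28; Octavio 2/7; Ramiro 1/7; Ximena 1/7; Yago 1/28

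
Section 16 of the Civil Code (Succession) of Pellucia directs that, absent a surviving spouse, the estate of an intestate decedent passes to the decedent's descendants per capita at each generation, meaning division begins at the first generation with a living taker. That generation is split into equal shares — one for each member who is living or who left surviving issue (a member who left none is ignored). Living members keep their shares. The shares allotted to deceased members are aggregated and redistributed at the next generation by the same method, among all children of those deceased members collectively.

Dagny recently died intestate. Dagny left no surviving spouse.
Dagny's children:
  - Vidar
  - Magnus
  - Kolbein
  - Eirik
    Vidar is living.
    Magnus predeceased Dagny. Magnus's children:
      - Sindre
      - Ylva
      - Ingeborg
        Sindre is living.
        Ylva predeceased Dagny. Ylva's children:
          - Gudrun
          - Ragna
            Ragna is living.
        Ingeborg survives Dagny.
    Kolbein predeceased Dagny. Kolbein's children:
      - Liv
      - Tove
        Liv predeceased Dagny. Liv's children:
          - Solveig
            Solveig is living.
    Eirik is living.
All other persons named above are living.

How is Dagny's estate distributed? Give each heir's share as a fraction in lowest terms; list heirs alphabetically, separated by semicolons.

Eirik 1/4; Gudrun 1/15; Ingeborg 1/10; Ragna 1/15; Sindre 1/10; Solveig 1/15; Tove 1/10; Vidar 1/4

There is no surviving spouse, so the entire estate passes to Dagny's descendants per capita at each generation.
At generation 1 (Vidar, Magnus, Kolbein, Eirik) there are 4 shares of (1)/4 = 1/4 each.
Living: Vidar and Eirik — each takes 1/4.
Deceased: Magnus and Kolbein. Their combined 1/2 is pooled and carried to generation 2.
At generation 2 (Sindre, Ylva, Ingeborg, Liv, Tove) there are 5 shares of (1/2)/5 = 1/10 each.
Living: Sindre, Ingeborg, and Tove — each takes 1/10.
Deceased: Ylva and Liv. Their combined 1/5 is pooled and carried to generation 3.
At generation 3 (Gudrun, Ragna, Solveig) there are 3 shares of (1/5)/3 = 1/15 each.
Living: Gudrun, Ragna, and Solveig — each takes 1/15.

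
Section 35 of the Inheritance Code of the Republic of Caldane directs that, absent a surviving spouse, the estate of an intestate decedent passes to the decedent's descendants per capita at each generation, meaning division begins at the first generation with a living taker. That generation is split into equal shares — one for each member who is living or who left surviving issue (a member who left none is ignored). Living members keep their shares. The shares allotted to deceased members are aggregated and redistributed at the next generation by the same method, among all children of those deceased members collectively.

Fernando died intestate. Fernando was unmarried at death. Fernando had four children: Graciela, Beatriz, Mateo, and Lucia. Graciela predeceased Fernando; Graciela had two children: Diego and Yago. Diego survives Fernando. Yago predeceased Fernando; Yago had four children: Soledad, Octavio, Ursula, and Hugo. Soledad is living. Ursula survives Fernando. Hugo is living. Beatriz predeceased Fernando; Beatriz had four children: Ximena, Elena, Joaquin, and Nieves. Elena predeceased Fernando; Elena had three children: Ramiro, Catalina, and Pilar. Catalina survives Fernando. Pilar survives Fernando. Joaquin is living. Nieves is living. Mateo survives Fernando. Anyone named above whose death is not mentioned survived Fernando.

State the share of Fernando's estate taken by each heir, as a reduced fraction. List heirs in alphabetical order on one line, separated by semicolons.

Catalina 1/42; Diego 1/12; Hugo 1/42; Joaquin 1/12; Lucia 1/4; Mateo 1/4; Nieves 1/12; Octavio 1/42; Pilar 1/42; Ramiro 1/42; Soledad 1/42; Ursula 1/42; Ximena 1/12

There is no surviving spouse, so the entire estate passes to Fernando's descendants per capita at each generation.
At generation 1 (Graciela, Beatriz, Mateo, Lucia) there are 4 shares of (1)/4 = 1/4 each.
Living: Mateo and Lucia — each takes 1/4.
Deceased: Graciela and Beatriz. Their combined 1/2 is pooled and carried to generation 2.
At generation 2 (Diego, Yago, Ximena, Elena, Joaquin, Nieves) there are 6 shares of (1/2)/6 = 1/12 each.
Living: Diego, Ximena, Joaquin, and Nieves — each takes 1/12.
Deceased: Yago and Elena. Their combined 1/6 is pooled and carried to generation 3.
At generation 3 (Soledad, Octavio, Ursula, Hugo, Ramiro, Catalina, Pilar) there are 7 shares of (1/6)/7 = 1/42 each.
Living: Soledad, Octavio, Ursula, Hugo, Ramiro, Catalina, and Pilar — each takes 1/42.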